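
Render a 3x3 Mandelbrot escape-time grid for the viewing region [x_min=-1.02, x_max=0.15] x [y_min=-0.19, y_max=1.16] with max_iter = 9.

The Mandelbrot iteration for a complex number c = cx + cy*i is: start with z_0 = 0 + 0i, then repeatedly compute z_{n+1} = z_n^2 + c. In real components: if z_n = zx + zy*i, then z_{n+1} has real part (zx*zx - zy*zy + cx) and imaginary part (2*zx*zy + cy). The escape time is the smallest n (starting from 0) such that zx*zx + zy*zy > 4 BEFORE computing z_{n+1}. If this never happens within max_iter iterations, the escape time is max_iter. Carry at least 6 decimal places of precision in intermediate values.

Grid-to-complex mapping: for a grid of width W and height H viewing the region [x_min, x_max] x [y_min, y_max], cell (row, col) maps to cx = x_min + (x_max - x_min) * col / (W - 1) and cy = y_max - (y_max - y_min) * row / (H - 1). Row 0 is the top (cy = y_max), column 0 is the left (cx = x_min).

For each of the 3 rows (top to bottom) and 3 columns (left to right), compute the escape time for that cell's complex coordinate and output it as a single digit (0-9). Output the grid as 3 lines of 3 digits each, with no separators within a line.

Answer: 333
599
999

Derivation:
(row=0, col=0): c = -1.0200 + 1.1600i → escape time 3
(row=0, col=1): c = -0.4350 + 1.1600i → escape time 3
(row=0, col=2): c = 0.1500 + 1.1600i → escape time 3
(row=1, col=0): c = -1.0200 + 0.4850i → escape time 5
(row=1, col=1): c = -0.4350 + 0.4850i → escape time 9
(row=1, col=2): c = 0.1500 + 0.4850i → escape time 9
(row=2, col=0): c = -1.0200 + -0.1900i → escape time 9
(row=2, col=1): c = -0.4350 + -0.1900i → escape time 9
(row=2, col=2): c = 0.1500 + -0.1900i → escape time 9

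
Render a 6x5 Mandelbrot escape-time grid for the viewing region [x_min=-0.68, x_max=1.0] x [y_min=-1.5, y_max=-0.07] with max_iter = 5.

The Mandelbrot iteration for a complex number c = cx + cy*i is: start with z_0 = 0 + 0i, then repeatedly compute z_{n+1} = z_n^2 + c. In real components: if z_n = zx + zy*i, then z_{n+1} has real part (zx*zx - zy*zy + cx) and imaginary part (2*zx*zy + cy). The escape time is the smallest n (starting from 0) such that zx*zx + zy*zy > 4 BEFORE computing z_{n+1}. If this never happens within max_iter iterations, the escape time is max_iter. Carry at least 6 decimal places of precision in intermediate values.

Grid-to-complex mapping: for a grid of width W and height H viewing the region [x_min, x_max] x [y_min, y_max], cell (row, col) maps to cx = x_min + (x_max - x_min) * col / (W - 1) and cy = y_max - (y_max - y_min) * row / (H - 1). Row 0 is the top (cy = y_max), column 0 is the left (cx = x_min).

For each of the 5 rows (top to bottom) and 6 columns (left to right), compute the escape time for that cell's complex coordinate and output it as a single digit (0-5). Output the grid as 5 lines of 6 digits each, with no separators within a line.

(row=0, col=0): c = -0.6800 + -0.0700i → escape time 5
(row=0, col=1): c = -0.3440 + -0.0700i → escape time 5
(row=0, col=2): c = -0.0080 + -0.0700i → escape time 5
(row=0, col=3): c = 0.3280 + -0.0700i → escape time 5
(row=0, col=4): c = 0.6640 + -0.0700i → escape time 4
(row=0, col=5): c = 1.0000 + -0.0700i → escape time 2
(row=1, col=0): c = -0.6800 + -0.4275i → escape time 5
(row=1, col=1): c = -0.3440 + -0.4275i → escape time 5
(row=1, col=2): c = -0.0080 + -0.4275i → escape time 5
(row=1, col=3): c = 0.3280 + -0.4275i → escape time 5
(row=1, col=4): c = 0.6640 + -0.4275i → escape time 3
(row=1, col=5): c = 1.0000 + -0.4275i → escape time 2
(row=2, col=0): c = -0.6800 + -0.7850i → escape time 4
(row=2, col=1): c = -0.3440 + -0.7850i → escape time 5
(row=2, col=2): c = -0.0080 + -0.7850i → escape time 5
(row=2, col=3): c = 0.3280 + -0.7850i → escape time 5
(row=2, col=4): c = 0.6640 + -0.7850i → escape time 3
(row=2, col=5): c = 1.0000 + -0.7850i → escape time 2
(row=3, col=0): c = -0.6800 + -1.1425i → escape time 3
(row=3, col=1): c = -0.3440 + -1.1425i → escape time 4
(row=3, col=2): c = -0.0080 + -1.1425i → escape time 4
(row=3, col=3): c = 0.3280 + -1.1425i → escape time 2
(row=3, col=4): c = 0.6640 + -1.1425i → escape time 2
(row=3, col=5): c = 1.0000 + -1.1425i → escape time 2
(row=4, col=0): c = -0.6800 + -1.5000i → escape time 2
(row=4, col=1): c = -0.3440 + -1.5000i → escape time 2
(row=4, col=2): c = -0.0080 + -1.5000i → escape time 2
(row=4, col=3): c = 0.3280 + -1.5000i → escape time 2
(row=4, col=4): c = 0.6640 + -1.5000i → escape time 2
(row=4, col=5): c = 1.0000 + -1.5000i → escape time 2

Answer: 555542
555532
455532
344222
222222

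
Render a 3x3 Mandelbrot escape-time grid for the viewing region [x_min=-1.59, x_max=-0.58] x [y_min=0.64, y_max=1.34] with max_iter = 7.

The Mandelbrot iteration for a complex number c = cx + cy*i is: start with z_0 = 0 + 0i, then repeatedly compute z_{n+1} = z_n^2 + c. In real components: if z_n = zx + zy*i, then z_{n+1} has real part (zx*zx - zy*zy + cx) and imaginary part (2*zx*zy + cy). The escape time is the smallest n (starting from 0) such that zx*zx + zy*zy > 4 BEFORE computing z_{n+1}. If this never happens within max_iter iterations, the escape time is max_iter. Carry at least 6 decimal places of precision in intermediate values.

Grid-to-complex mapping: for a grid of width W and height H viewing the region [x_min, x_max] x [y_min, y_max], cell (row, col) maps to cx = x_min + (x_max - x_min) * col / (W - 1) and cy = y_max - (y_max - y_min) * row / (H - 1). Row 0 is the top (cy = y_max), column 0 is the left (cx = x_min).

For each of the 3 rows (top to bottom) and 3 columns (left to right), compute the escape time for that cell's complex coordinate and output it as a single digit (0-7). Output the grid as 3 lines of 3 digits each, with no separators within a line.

Answer: 122
234
347

Derivation:
(row=0, col=0): c = -1.5900 + 1.3400i → escape time 1
(row=0, col=1): c = -1.0850 + 1.3400i → escape time 2
(row=0, col=2): c = -0.5800 + 1.3400i → escape time 2
(row=1, col=0): c = -1.5900 + 0.9900i → escape time 2
(row=1, col=1): c = -1.0850 + 0.9900i → escape time 3
(row=1, col=2): c = -0.5800 + 0.9900i → escape time 4
(row=2, col=0): c = -1.5900 + 0.6400i → escape time 3
(row=2, col=1): c = -1.0850 + 0.6400i → escape time 4
(row=2, col=2): c = -0.5800 + 0.6400i → escape time 7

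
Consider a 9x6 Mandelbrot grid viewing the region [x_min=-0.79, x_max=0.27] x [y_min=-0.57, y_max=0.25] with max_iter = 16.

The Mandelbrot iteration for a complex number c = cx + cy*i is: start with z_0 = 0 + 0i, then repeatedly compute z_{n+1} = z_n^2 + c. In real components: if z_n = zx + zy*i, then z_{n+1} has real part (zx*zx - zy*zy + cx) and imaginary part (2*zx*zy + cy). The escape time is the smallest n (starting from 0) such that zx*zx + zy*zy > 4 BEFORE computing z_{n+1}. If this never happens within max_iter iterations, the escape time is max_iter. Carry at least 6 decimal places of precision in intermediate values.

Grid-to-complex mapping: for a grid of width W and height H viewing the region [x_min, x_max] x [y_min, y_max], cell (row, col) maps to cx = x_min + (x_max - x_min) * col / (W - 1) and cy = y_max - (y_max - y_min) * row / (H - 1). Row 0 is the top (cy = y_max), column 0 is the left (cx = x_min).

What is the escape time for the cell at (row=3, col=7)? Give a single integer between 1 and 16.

z_0 = 0 + 0i, c = 0.1375 + -0.2420i
Iter 1: z = 0.1375 + -0.2420i, |z|^2 = 0.0775
Iter 2: z = 0.0978 + -0.3085i, |z|^2 = 0.1048
Iter 3: z = 0.0519 + -0.3024i, |z|^2 = 0.0941
Iter 4: z = 0.0488 + -0.2734i, |z|^2 = 0.0771
Iter 5: z = 0.0651 + -0.2687i, |z|^2 = 0.0764
Iter 6: z = 0.0696 + -0.2770i, |z|^2 = 0.0816
Iter 7: z = 0.0656 + -0.2805i, |z|^2 = 0.0830
Iter 8: z = 0.0631 + -0.2788i, |z|^2 = 0.0817
Iter 9: z = 0.0637 + -0.2772i, |z|^2 = 0.0809
Iter 10: z = 0.0647 + -0.2773i, |z|^2 = 0.0811
Iter 11: z = 0.0648 + -0.2779i, |z|^2 = 0.0814
Iter 12: z = 0.0645 + -0.2780i, |z|^2 = 0.0814
Iter 13: z = 0.0644 + -0.2778i, |z|^2 = 0.0813
Iter 14: z = 0.0644 + -0.2778i, |z|^2 = 0.0813
Iter 15: z = 0.0645 + -0.2778i, |z|^2 = 0.0813

Answer: 16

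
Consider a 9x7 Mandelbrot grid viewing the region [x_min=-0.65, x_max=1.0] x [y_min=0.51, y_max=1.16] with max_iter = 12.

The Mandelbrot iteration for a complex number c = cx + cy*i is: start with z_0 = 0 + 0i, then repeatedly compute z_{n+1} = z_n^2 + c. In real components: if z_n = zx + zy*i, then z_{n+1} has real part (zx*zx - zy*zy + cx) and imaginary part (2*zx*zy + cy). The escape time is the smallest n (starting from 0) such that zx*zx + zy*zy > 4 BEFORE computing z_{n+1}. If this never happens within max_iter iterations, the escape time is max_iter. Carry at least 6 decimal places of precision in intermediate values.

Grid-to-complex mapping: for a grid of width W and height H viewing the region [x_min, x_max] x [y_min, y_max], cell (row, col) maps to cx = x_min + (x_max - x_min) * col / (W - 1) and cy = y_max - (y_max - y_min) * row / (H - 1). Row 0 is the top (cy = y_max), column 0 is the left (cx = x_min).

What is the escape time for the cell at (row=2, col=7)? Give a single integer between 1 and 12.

Answer: 2

Derivation:
z_0 = 0 + 0i, c = 0.7937 + 0.9433i
Iter 1: z = 0.7937 + 0.9433i, |z|^2 = 1.5199
Iter 2: z = 0.5339 + 2.4409i, |z|^2 = 6.2429
Escaped at iteration 2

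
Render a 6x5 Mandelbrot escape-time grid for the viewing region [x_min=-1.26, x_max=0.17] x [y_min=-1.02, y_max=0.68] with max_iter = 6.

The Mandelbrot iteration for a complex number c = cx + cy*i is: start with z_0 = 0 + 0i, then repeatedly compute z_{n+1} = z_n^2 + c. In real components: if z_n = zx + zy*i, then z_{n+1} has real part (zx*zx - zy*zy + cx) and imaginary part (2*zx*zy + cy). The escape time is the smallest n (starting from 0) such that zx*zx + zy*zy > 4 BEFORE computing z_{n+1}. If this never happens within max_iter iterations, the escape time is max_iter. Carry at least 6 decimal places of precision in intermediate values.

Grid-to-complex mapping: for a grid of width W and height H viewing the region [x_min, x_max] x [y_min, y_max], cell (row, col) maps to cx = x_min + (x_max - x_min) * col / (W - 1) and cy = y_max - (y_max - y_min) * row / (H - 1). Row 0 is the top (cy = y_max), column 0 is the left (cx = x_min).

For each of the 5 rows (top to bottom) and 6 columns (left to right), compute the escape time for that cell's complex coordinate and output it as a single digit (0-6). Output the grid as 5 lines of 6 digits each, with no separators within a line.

(row=0, col=0): c = -1.2600 + 0.6800i → escape time 3
(row=0, col=1): c = -0.9740 + 0.6800i → escape time 4
(row=0, col=2): c = -0.6880 + 0.6800i → escape time 5
(row=0, col=3): c = -0.4020 + 0.6800i → escape time 6
(row=0, col=4): c = -0.1160 + 0.6800i → escape time 6
(row=0, col=5): c = 0.1700 + 0.6800i → escape time 6
(row=1, col=0): c = -1.2600 + 0.2550i → escape time 6
(row=1, col=1): c = -0.9740 + 0.2550i → escape time 6
(row=1, col=2): c = -0.6880 + 0.2550i → escape time 6
(row=1, col=3): c = -0.4020 + 0.2550i → escape time 6
(row=1, col=4): c = -0.1160 + 0.2550i → escape time 6
(row=1, col=5): c = 0.1700 + 0.2550i → escape time 6
(row=2, col=0): c = -1.2600 + -0.1700i → escape time 6
(row=2, col=1): c = -0.9740 + -0.1700i → escape time 6
(row=2, col=2): c = -0.6880 + -0.1700i → escape time 6
(row=2, col=3): c = -0.4020 + -0.1700i → escape time 6
(row=2, col=4): c = -0.1160 + -0.1700i → escape time 6
(row=2, col=5): c = 0.1700 + -0.1700i → escape time 6
(row=3, col=0): c = -1.2600 + -0.5950i → escape time 3
(row=3, col=1): c = -0.9740 + -0.5950i → escape time 5
(row=3, col=2): c = -0.6880 + -0.5950i → escape time 6
(row=3, col=3): c = -0.4020 + -0.5950i → escape time 6
(row=3, col=4): c = -0.1160 + -0.5950i → escape time 6
(row=3, col=5): c = 0.1700 + -0.5950i → escape time 6
(row=4, col=0): c = -1.2600 + -1.0200i → escape time 3
(row=4, col=1): c = -0.9740 + -1.0200i → escape time 3
(row=4, col=2): c = -0.6880 + -1.0200i → escape time 3
(row=4, col=3): c = -0.4020 + -1.0200i → escape time 4
(row=4, col=4): c = -0.1160 + -1.0200i → escape time 6
(row=4, col=5): c = 0.1700 + -1.0200i → escape time 4

Answer: 345666
666666
666666
356666
333464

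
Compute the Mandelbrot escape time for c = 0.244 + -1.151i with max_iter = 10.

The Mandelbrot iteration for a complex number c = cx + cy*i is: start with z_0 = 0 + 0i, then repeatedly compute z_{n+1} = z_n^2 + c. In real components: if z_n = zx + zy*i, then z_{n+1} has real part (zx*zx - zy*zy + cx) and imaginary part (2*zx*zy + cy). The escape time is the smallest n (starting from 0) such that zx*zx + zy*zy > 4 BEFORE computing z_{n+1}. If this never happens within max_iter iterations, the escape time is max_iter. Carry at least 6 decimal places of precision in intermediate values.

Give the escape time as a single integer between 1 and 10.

z_0 = 0 + 0i, c = 0.2440 + -1.1510i
Iter 1: z = 0.2440 + -1.1510i, |z|^2 = 1.3843
Iter 2: z = -1.0213 + -1.7127i, |z|^2 = 3.9763
Iter 3: z = -1.6463 + 2.3472i, |z|^2 = 8.2198
Escaped at iteration 3

Answer: 3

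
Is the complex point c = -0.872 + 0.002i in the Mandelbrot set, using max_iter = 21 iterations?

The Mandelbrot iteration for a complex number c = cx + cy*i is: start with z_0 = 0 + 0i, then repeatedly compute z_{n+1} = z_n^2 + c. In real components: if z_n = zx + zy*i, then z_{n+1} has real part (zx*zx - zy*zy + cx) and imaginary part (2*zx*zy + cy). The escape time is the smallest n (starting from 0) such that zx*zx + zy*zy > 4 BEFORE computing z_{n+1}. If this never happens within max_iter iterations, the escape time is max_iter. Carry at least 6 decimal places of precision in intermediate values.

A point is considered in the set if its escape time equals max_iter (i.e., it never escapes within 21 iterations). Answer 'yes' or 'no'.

z_0 = 0 + 0i, c = -0.8720 + 0.0020i
Iter 1: z = -0.8720 + 0.0020i, |z|^2 = 0.7604
Iter 2: z = -0.1116 + -0.0015i, |z|^2 = 0.0125
Iter 3: z = -0.8595 + 0.0023i, |z|^2 = 0.7388
Iter 4: z = -0.1332 + -0.0020i, |z|^2 = 0.0177
Iter 5: z = -0.8543 + 0.0025i, |z|^2 = 0.7298
Iter 6: z = -0.1422 + -0.0023i, |z|^2 = 0.0202
Iter 7: z = -0.8518 + 0.0027i, |z|^2 = 0.7255
Iter 8: z = -0.1465 + -0.0025i, |z|^2 = 0.0215
Iter 9: z = -0.8505 + 0.0027i, |z|^2 = 0.7234
Iter 10: z = -0.1486 + -0.0027i, |z|^2 = 0.0221
Iter 11: z = -0.8499 + 0.0028i, |z|^2 = 0.7224
Iter 12: z = -0.1496 + -0.0027i, |z|^2 = 0.0224
Iter 13: z = -0.8496 + 0.0028i, |z|^2 = 0.7219
Iter 14: z = -0.1502 + -0.0028i, |z|^2 = 0.0226
Iter 15: z = -0.8495 + 0.0028i, |z|^2 = 0.7216
Iter 16: z = -0.1504 + -0.0028i, |z|^2 = 0.0226
Iter 17: z = -0.8494 + 0.0028i, |z|^2 = 0.7215
Iter 18: z = -0.1506 + -0.0028i, |z|^2 = 0.0227
Iter 19: z = -0.8493 + 0.0029i, |z|^2 = 0.7214
Iter 20: z = -0.1506 + -0.0029i, |z|^2 = 0.0227
Did not escape in 21 iterations → in set

Answer: yes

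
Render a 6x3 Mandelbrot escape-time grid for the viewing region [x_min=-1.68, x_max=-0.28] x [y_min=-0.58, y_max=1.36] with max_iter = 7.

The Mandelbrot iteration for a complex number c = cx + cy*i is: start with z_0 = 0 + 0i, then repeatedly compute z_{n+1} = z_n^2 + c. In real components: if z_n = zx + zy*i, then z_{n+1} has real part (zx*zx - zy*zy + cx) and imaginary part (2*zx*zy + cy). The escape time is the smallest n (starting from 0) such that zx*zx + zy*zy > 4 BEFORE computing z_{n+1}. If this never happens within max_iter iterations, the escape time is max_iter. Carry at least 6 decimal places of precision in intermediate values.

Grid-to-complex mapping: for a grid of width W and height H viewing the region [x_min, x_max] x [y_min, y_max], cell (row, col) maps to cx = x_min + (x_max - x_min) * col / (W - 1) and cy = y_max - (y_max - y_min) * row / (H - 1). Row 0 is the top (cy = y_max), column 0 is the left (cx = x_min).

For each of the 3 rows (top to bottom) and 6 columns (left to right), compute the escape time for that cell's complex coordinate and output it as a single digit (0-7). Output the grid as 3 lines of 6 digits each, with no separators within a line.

Answer: 122222
357777
334577

Derivation:
(row=0, col=0): c = -1.6800 + 1.3600i → escape time 1
(row=0, col=1): c = -1.4000 + 1.3600i → escape time 2
(row=0, col=2): c = -1.1200 + 1.3600i → escape time 2
(row=0, col=3): c = -0.8400 + 1.3600i → escape time 2
(row=0, col=4): c = -0.5600 + 1.3600i → escape time 2
(row=0, col=5): c = -0.2800 + 1.3600i → escape time 2
(row=1, col=0): c = -1.6800 + 0.3900i → escape time 3
(row=1, col=1): c = -1.4000 + 0.3900i → escape time 5
(row=1, col=2): c = -1.1200 + 0.3900i → escape time 7
(row=1, col=3): c = -0.8400 + 0.3900i → escape time 7
(row=1, col=4): c = -0.5600 + 0.3900i → escape time 7
(row=1, col=5): c = -0.2800 + 0.3900i → escape time 7
(row=2, col=0): c = -1.6800 + -0.5800i → escape time 3
(row=2, col=1): c = -1.4000 + -0.5800i → escape time 3
(row=2, col=2): c = -1.1200 + -0.5800i → escape time 4
(row=2, col=3): c = -0.8400 + -0.5800i → escape time 5
(row=2, col=4): c = -0.5600 + -0.5800i → escape time 7
(row=2, col=5): c = -0.2800 + -0.5800i → escape time 7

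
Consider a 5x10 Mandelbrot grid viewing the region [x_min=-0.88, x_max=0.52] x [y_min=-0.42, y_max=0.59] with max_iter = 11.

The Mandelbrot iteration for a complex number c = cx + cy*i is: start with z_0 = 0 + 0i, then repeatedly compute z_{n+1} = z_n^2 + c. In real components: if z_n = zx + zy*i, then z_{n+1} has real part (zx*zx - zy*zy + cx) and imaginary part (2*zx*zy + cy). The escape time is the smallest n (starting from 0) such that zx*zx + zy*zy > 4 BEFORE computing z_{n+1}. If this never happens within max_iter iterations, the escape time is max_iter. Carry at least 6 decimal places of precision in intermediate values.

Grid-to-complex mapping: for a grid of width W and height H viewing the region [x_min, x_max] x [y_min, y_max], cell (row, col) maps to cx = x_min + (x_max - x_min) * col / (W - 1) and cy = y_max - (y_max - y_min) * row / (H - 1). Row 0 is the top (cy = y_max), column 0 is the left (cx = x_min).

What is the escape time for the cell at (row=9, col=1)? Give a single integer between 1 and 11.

Answer: 11

Derivation:
z_0 = 0 + 0i, c = -0.5300 + -0.4200i
Iter 1: z = -0.5300 + -0.4200i, |z|^2 = 0.4573
Iter 2: z = -0.4255 + 0.0252i, |z|^2 = 0.1817
Iter 3: z = -0.3496 + -0.4414i, |z|^2 = 0.3171
Iter 4: z = -0.6027 + -0.1114i, |z|^2 = 0.3756
Iter 5: z = -0.1792 + -0.2858i, |z|^2 = 0.1138
Iter 6: z = -0.5796 + -0.3176i, |z|^2 = 0.4367
Iter 7: z = -0.2950 + -0.0519i, |z|^2 = 0.0897
Iter 8: z = -0.4457 + -0.3894i, |z|^2 = 0.3503
Iter 9: z = -0.4830 + -0.0729i, |z|^2 = 0.2386
Iter 10: z = -0.3020 + -0.3496i, |z|^2 = 0.2134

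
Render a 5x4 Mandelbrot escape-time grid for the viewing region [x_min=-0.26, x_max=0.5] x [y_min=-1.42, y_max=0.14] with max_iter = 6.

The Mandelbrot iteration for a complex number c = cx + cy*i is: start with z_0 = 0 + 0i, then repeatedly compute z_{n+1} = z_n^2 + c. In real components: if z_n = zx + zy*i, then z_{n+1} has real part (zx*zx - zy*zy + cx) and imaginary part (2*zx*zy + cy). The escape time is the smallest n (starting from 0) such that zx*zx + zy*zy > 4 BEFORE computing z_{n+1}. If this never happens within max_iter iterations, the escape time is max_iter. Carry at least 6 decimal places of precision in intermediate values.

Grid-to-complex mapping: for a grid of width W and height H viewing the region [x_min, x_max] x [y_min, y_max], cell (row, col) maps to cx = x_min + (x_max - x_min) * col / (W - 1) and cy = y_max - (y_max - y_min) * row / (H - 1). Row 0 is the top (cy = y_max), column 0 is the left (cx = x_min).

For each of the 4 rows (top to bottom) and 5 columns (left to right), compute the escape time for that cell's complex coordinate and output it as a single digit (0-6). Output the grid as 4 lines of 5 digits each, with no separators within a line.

(row=0, col=0): c = -0.2600 + 0.1400i → escape time 6
(row=0, col=1): c = -0.0700 + 0.1400i → escape time 6
(row=0, col=2): c = 0.1200 + 0.1400i → escape time 6
(row=0, col=3): c = 0.3100 + 0.1400i → escape time 6
(row=0, col=4): c = 0.5000 + 0.1400i → escape time 5
(row=1, col=0): c = -0.2600 + -0.3800i → escape time 6
(row=1, col=1): c = -0.0700 + -0.3800i → escape time 6
(row=1, col=2): c = 0.1200 + -0.3800i → escape time 6
(row=1, col=3): c = 0.3100 + -0.3800i → escape time 6
(row=1, col=4): c = 0.5000 + -0.3800i → escape time 5
(row=2, col=0): c = -0.2600 + -0.9000i → escape time 6
(row=2, col=1): c = -0.0700 + -0.9000i → escape time 6
(row=2, col=2): c = 0.1200 + -0.9000i → escape time 5
(row=2, col=3): c = 0.3100 + -0.9000i → escape time 4
(row=2, col=4): c = 0.5000 + -0.9000i → escape time 3
(row=3, col=0): c = -0.2600 + -1.4200i → escape time 2
(row=3, col=1): c = -0.0700 + -1.4200i → escape time 2
(row=3, col=2): c = 0.1200 + -1.4200i → escape time 2
(row=3, col=3): c = 0.3100 + -1.4200i → escape time 2
(row=3, col=4): c = 0.5000 + -1.4200i → escape time 2

Answer: 66665
66665
66543
22222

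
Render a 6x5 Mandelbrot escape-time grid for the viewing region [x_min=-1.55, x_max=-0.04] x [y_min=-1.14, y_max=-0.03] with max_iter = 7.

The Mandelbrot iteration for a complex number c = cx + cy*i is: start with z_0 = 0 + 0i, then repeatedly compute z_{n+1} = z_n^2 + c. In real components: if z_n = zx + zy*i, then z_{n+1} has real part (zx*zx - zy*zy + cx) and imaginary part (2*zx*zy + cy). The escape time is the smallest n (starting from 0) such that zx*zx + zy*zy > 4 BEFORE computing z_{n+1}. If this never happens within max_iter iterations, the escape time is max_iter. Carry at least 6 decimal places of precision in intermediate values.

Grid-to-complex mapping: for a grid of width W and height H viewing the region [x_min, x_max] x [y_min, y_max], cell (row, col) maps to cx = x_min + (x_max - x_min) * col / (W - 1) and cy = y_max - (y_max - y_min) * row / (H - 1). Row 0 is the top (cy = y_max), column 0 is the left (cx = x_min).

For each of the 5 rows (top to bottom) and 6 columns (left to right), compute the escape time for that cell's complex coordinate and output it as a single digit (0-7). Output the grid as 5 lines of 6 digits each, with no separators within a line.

Answer: 777777
477777
335777
333467
233344

Derivation:
(row=0, col=0): c = -1.5500 + -0.0300i → escape time 7
(row=0, col=1): c = -1.2480 + -0.0300i → escape time 7
(row=0, col=2): c = -0.9460 + -0.0300i → escape time 7
(row=0, col=3): c = -0.6440 + -0.0300i → escape time 7
(row=0, col=4): c = -0.3420 + -0.0300i → escape time 7
(row=0, col=5): c = -0.0400 + -0.0300i → escape time 7
(row=1, col=0): c = -1.5500 + -0.3075i → escape time 4
(row=1, col=1): c = -1.2480 + -0.3075i → escape time 7
(row=1, col=2): c = -0.9460 + -0.3075i → escape time 7
(row=1, col=3): c = -0.6440 + -0.3075i → escape time 7
(row=1, col=4): c = -0.3420 + -0.3075i → escape time 7
(row=1, col=5): c = -0.0400 + -0.3075i → escape time 7
(row=2, col=0): c = -1.5500 + -0.5850i → escape time 3
(row=2, col=1): c = -1.2480 + -0.5850i → escape time 3
(row=2, col=2): c = -0.9460 + -0.5850i → escape time 5
(row=2, col=3): c = -0.6440 + -0.5850i → escape time 7
(row=2, col=4): c = -0.3420 + -0.5850i → escape time 7
(row=2, col=5): c = -0.0400 + -0.5850i → escape time 7
(row=3, col=0): c = -1.5500 + -0.8625i → escape time 3
(row=3, col=1): c = -1.2480 + -0.8625i → escape time 3
(row=3, col=2): c = -0.9460 + -0.8625i → escape time 3
(row=3, col=3): c = -0.6440 + -0.8625i → escape time 4
(row=3, col=4): c = -0.3420 + -0.8625i → escape time 6
(row=3, col=5): c = -0.0400 + -0.8625i → escape time 7
(row=4, col=0): c = -1.5500 + -1.1400i → escape time 2
(row=4, col=1): c = -1.2480 + -1.1400i → escape time 3
(row=4, col=2): c = -0.9460 + -1.1400i → escape time 3
(row=4, col=3): c = -0.6440 + -1.1400i → escape time 3
(row=4, col=4): c = -0.3420 + -1.1400i → escape time 4
(row=4, col=5): c = -0.0400 + -1.1400i → escape time 4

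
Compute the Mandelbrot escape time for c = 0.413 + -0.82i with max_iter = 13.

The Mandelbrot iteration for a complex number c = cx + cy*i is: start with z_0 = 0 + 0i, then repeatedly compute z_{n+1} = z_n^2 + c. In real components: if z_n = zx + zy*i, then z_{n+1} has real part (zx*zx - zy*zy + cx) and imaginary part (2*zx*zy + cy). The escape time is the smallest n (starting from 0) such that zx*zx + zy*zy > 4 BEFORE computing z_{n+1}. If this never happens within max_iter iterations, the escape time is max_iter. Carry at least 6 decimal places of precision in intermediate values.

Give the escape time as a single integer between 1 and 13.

Answer: 4

Derivation:
z_0 = 0 + 0i, c = 0.4130 + -0.8200i
Iter 1: z = 0.4130 + -0.8200i, |z|^2 = 0.8430
Iter 2: z = -0.0888 + -1.4973i, |z|^2 = 2.2499
Iter 3: z = -1.8211 + -0.5540i, |z|^2 = 3.6232
Iter 4: z = 3.4224 + 1.1977i, |z|^2 = 13.1474
Escaped at iteration 4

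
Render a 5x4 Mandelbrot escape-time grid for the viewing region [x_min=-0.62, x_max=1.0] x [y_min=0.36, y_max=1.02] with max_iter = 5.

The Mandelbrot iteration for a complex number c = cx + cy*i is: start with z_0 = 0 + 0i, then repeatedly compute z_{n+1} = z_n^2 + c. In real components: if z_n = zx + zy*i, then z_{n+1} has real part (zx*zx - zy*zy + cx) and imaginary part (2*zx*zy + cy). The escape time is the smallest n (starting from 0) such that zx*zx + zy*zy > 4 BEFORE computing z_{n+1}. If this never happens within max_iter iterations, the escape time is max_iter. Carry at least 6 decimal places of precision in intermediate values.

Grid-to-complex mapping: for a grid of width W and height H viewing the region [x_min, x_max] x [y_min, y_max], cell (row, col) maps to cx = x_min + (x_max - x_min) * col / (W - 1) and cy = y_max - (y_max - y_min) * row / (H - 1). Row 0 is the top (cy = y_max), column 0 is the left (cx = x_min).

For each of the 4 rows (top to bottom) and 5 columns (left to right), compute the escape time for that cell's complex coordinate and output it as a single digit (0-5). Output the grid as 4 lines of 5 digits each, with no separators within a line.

(row=0, col=0): c = -0.6200 + 1.0200i → escape time 4
(row=0, col=1): c = -0.2150 + 1.0200i → escape time 5
(row=0, col=2): c = 0.1900 + 1.0200i → escape time 4
(row=0, col=3): c = 0.5950 + 1.0200i → escape time 2
(row=0, col=4): c = 1.0000 + 1.0200i → escape time 2
(row=1, col=0): c = -0.6200 + 0.8000i → escape time 4
(row=1, col=1): c = -0.2150 + 0.8000i → escape time 5
(row=1, col=2): c = 0.1900 + 0.8000i → escape time 5
(row=1, col=3): c = 0.5950 + 0.8000i → escape time 3
(row=1, col=4): c = 1.0000 + 0.8000i → escape time 2
(row=2, col=0): c = -0.6200 + 0.5800i → escape time 5
(row=2, col=1): c = -0.2150 + 0.5800i → escape time 5
(row=2, col=2): c = 0.1900 + 0.5800i → escape time 5
(row=2, col=3): c = 0.5950 + 0.5800i → escape time 3
(row=2, col=4): c = 1.0000 + 0.5800i → escape time 2
(row=3, col=0): c = -0.6200 + 0.3600i → escape time 5
(row=3, col=1): c = -0.2150 + 0.3600i → escape time 5
(row=3, col=2): c = 0.1900 + 0.3600i → escape time 5
(row=3, col=3): c = 0.5950 + 0.3600i → escape time 4
(row=3, col=4): c = 1.0000 + 0.3600i → escape time 2

Answer: 45422
45532
55532
55542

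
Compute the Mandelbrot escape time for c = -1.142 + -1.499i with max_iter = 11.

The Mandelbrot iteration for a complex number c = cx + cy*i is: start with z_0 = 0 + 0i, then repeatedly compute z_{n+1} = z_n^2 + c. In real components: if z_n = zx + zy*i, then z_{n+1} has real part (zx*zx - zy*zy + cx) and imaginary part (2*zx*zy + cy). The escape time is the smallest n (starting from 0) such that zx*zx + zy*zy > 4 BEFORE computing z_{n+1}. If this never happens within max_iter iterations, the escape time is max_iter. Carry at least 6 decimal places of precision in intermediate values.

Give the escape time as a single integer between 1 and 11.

Answer: 2

Derivation:
z_0 = 0 + 0i, c = -1.1420 + -1.4990i
Iter 1: z = -1.1420 + -1.4990i, |z|^2 = 3.5512
Iter 2: z = -2.0848 + 1.9247i, |z|^2 = 8.0511
Escaped at iteration 2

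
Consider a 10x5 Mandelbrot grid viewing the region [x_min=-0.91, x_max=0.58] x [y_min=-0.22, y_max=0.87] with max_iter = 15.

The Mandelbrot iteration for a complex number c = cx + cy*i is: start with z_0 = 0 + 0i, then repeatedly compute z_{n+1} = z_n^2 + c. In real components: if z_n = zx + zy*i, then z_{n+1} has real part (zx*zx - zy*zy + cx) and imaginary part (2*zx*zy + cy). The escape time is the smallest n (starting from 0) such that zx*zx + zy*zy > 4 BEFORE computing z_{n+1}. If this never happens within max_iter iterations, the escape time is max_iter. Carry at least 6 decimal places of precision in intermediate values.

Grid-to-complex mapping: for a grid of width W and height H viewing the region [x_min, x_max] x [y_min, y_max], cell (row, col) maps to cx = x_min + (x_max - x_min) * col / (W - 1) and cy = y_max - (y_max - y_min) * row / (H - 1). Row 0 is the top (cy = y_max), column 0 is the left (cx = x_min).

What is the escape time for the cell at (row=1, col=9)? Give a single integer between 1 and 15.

z_0 = 0 + 0i, c = 0.5800 + 0.5975i
Iter 1: z = 0.5800 + 0.5975i, |z|^2 = 0.6934
Iter 2: z = 0.5594 + 1.2906i, |z|^2 = 1.9786
Iter 3: z = -0.7727 + 2.0414i, |z|^2 = 4.7645
Escaped at iteration 3

Answer: 3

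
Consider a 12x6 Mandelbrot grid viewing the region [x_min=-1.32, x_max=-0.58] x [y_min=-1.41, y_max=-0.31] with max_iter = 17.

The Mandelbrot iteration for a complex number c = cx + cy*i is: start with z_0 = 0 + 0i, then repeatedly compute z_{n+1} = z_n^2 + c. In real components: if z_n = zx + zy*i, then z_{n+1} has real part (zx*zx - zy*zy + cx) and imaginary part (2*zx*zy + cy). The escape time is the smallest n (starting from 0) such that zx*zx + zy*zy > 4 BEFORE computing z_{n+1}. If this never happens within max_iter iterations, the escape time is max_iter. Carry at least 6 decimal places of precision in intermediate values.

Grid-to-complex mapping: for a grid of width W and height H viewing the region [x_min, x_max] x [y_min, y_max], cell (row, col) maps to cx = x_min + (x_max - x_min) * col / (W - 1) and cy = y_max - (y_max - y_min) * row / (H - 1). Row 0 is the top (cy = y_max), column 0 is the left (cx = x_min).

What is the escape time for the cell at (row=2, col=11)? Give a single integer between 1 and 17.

Answer: 6

Derivation:
z_0 = 0 + 0i, c = -0.5800 + -0.7500i
Iter 1: z = -0.5800 + -0.7500i, |z|^2 = 0.8989
Iter 2: z = -0.8061 + 0.1200i, |z|^2 = 0.6642
Iter 3: z = 0.0554 + -0.9435i, |z|^2 = 0.8932
Iter 4: z = -1.4671 + -0.8545i, |z|^2 = 2.8825
Iter 5: z = 0.8420 + 1.7573i, |z|^2 = 3.7971
Iter 6: z = -2.9590 + 2.2094i, |z|^2 = 13.6373
Escaped at iteration 6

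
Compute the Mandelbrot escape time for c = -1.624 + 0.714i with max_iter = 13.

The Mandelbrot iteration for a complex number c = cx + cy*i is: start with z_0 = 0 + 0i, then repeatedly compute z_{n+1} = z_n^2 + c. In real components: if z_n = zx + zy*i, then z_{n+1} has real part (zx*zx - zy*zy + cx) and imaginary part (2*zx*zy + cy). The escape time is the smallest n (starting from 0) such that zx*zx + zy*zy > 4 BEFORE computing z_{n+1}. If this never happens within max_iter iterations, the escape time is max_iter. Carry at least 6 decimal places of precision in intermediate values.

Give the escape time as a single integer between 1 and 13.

Answer: 3

Derivation:
z_0 = 0 + 0i, c = -1.6240 + 0.7140i
Iter 1: z = -1.6240 + 0.7140i, |z|^2 = 3.1472
Iter 2: z = 0.5036 + -1.6051i, |z|^2 = 2.8298
Iter 3: z = -3.9467 + -0.9026i, |z|^2 = 16.3908
Escaped at iteration 3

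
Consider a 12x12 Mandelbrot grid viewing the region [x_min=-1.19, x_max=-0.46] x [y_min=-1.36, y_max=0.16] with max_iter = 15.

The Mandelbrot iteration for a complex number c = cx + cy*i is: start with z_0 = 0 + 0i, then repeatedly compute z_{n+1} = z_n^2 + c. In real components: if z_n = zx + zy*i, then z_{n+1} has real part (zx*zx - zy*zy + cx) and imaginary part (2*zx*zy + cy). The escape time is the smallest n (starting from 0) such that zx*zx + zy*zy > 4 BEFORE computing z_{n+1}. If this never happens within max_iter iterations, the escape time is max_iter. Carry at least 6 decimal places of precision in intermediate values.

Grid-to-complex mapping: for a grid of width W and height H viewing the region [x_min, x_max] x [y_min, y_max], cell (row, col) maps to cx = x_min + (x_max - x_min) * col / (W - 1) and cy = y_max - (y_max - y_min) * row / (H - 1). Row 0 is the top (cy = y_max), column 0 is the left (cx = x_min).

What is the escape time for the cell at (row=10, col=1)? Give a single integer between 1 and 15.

Answer: 2

Derivation:
z_0 = 0 + 0i, c = -1.1236 + -1.2218i
Iter 1: z = -1.1236 + -1.2218i, |z|^2 = 2.7554
Iter 2: z = -1.3539 + 1.5239i, |z|^2 = 4.1555
Escaped at iteration 2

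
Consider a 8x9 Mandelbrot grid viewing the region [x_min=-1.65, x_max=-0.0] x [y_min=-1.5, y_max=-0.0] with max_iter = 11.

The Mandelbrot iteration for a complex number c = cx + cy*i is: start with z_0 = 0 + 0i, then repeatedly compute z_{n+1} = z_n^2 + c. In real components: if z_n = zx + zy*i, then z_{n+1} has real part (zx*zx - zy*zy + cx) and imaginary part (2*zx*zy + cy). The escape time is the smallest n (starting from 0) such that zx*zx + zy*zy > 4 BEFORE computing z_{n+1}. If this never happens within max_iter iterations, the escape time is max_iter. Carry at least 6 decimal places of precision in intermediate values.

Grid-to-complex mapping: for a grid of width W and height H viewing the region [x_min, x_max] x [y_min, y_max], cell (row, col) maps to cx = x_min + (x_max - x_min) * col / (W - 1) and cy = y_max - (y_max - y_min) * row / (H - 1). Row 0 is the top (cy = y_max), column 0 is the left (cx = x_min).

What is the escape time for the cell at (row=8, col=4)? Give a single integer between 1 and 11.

z_0 = 0 + 0i, c = -0.7071 + -1.5000i
Iter 1: z = -0.7071 + -1.5000i, |z|^2 = 2.7501
Iter 2: z = -2.4571 + 0.6214i, |z|^2 = 6.4235
Escaped at iteration 2

Answer: 2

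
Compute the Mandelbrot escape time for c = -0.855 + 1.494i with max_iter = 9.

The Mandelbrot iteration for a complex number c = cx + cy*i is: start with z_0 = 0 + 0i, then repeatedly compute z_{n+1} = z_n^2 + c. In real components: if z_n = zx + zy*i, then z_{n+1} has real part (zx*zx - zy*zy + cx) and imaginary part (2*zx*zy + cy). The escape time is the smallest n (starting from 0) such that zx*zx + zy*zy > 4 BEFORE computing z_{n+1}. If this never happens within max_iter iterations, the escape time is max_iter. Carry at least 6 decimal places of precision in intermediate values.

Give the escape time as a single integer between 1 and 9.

Answer: 2

Derivation:
z_0 = 0 + 0i, c = -0.8550 + 1.4940i
Iter 1: z = -0.8550 + 1.4940i, |z|^2 = 2.9631
Iter 2: z = -2.3560 + -1.0607i, |z|^2 = 6.6760
Escaped at iteration 2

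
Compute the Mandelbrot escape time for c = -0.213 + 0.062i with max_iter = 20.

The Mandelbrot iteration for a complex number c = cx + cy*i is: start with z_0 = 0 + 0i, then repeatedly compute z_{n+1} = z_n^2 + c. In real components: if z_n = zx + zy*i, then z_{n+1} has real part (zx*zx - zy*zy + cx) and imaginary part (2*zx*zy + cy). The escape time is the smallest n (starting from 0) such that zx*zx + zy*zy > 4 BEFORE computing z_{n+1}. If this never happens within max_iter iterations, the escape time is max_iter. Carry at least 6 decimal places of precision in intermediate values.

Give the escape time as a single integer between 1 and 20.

Answer: 20

Derivation:
z_0 = 0 + 0i, c = -0.2130 + 0.0620i
Iter 1: z = -0.2130 + 0.0620i, |z|^2 = 0.0492
Iter 2: z = -0.1715 + 0.0356i, |z|^2 = 0.0307
Iter 3: z = -0.1849 + 0.0498i, |z|^2 = 0.0367
Iter 4: z = -0.1813 + 0.0436i, |z|^2 = 0.0348
Iter 5: z = -0.1820 + 0.0462i, |z|^2 = 0.0353
Iter 6: z = -0.1820 + 0.0452i, |z|^2 = 0.0352
Iter 7: z = -0.1819 + 0.0456i, |z|^2 = 0.0352
Iter 8: z = -0.1820 + 0.0454i, |z|^2 = 0.0352
Iter 9: z = -0.1819 + 0.0455i, |z|^2 = 0.0352
Iter 10: z = -0.1820 + 0.0455i, |z|^2 = 0.0352
Iter 11: z = -0.1820 + 0.0455i, |z|^2 = 0.0352
Iter 12: z = -0.1820 + 0.0455i, |z|^2 = 0.0352
Iter 13: z = -0.1820 + 0.0455i, |z|^2 = 0.0352
Iter 14: z = -0.1820 + 0.0455i, |z|^2 = 0.0352
Iter 15: z = -0.1820 + 0.0455i, |z|^2 = 0.0352
Iter 16: z = -0.1820 + 0.0455i, |z|^2 = 0.0352
Iter 17: z = -0.1820 + 0.0455i, |z|^2 = 0.0352
Iter 18: z = -0.1820 + 0.0455i, |z|^2 = 0.0352
Iter 19: z = -0.1820 + 0.0455i, |z|^2 = 0.0352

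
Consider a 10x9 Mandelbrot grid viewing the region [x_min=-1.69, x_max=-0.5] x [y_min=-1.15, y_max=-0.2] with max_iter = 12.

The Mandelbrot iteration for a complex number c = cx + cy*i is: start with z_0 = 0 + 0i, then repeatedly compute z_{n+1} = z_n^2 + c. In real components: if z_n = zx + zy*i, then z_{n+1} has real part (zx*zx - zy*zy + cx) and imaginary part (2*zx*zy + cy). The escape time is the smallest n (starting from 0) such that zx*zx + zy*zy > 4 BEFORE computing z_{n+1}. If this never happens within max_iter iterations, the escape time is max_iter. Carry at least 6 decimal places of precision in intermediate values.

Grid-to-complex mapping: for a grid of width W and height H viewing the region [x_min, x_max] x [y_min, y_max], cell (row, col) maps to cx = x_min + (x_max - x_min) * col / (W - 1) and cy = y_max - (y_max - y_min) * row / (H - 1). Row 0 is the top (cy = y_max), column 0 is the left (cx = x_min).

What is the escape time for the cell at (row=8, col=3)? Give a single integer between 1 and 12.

z_0 = 0 + 0i, c = -1.2933 + -1.1500i
Iter 1: z = -1.2933 + -1.1500i, |z|^2 = 2.9952
Iter 2: z = -0.9431 + 1.8247i, |z|^2 = 4.2189
Escaped at iteration 2

Answer: 2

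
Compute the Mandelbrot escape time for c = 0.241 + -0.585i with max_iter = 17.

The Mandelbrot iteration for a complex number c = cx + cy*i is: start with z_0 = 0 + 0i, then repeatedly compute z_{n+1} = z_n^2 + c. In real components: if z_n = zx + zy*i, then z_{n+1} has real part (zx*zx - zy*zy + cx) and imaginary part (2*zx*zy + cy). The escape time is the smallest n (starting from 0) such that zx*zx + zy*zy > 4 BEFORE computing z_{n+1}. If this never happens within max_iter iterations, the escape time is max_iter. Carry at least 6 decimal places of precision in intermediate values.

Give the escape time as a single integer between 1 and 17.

Answer: 17

Derivation:
z_0 = 0 + 0i, c = 0.2410 + -0.5850i
Iter 1: z = 0.2410 + -0.5850i, |z|^2 = 0.4003
Iter 2: z = -0.0431 + -0.8670i, |z|^2 = 0.7535
Iter 3: z = -0.5088 + -0.5102i, |z|^2 = 0.5191
Iter 4: z = 0.2396 + -0.0659i, |z|^2 = 0.0617
Iter 5: z = 0.2941 + -0.6166i, |z|^2 = 0.4666
Iter 6: z = -0.0527 + -0.9476i, |z|^2 = 0.9007
Iter 7: z = -0.6542 + -0.4852i, |z|^2 = 0.6633
Iter 8: z = 0.4335 + 0.0498i, |z|^2 = 0.1904
Iter 9: z = 0.4265 + -0.5418i, |z|^2 = 0.4755
Iter 10: z = 0.1293 + -1.0472i, |z|^2 = 1.1133
Iter 11: z = -0.8388 + -0.8558i, |z|^2 = 1.4360
Iter 12: z = 0.2123 + 0.8507i, |z|^2 = 0.7687
Iter 13: z = -0.4376 + -0.2238i, |z|^2 = 0.2416
Iter 14: z = 0.3824 + -0.3892i, |z|^2 = 0.2977
Iter 15: z = 0.2358 + -0.8826i, |z|^2 = 0.8346
Iter 16: z = -0.4824 + -1.0012i, |z|^2 = 1.2352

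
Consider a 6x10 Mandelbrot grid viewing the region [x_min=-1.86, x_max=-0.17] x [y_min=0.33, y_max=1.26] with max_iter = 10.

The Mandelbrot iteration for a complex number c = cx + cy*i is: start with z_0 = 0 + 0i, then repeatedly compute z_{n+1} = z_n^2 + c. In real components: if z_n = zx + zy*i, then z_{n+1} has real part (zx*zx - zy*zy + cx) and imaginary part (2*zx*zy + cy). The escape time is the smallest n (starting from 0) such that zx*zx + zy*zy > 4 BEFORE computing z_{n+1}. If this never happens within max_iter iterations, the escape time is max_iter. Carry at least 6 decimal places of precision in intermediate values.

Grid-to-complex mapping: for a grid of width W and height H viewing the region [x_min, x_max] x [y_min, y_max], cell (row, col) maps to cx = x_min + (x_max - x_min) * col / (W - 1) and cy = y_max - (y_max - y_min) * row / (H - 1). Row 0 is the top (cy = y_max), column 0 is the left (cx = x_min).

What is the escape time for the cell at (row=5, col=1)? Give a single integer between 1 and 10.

z_0 = 0 + 0i, c = -1.5220 + 0.7433i
Iter 1: z = -1.5220 + 0.7433i, |z|^2 = 2.8690
Iter 2: z = 0.2419 + -1.5194i, |z|^2 = 2.3670
Iter 3: z = -3.7720 + 0.0081i, |z|^2 = 14.2278
Escaped at iteration 3

Answer: 3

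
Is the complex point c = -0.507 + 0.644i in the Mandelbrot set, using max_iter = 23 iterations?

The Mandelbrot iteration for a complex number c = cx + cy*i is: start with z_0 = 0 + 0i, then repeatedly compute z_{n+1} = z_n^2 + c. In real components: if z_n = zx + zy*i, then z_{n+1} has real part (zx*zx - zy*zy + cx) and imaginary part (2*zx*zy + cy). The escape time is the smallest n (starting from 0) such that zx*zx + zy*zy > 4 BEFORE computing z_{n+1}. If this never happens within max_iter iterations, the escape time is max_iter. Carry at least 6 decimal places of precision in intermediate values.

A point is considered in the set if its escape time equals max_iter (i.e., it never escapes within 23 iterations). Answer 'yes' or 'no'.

Answer: no

Derivation:
z_0 = 0 + 0i, c = -0.5070 + 0.6440i
Iter 1: z = -0.5070 + 0.6440i, |z|^2 = 0.6718
Iter 2: z = -0.6647 + -0.0090i, |z|^2 = 0.4419
Iter 3: z = -0.0653 + 0.6560i, |z|^2 = 0.4346
Iter 4: z = -0.9331 + 0.5584i, |z|^2 = 1.1824
Iter 5: z = 0.0518 + -0.3980i, |z|^2 = 0.1611
Iter 6: z = -0.6627 + 0.6028i, |z|^2 = 0.8025
Iter 7: z = -0.4311 + -0.1549i, |z|^2 = 0.2099
Iter 8: z = -0.3451 + 0.7776i, |z|^2 = 0.7237
Iter 9: z = -0.9925 + 0.1073i, |z|^2 = 0.9966
Iter 10: z = 0.4665 + 0.4310i, |z|^2 = 0.4034
Iter 11: z = -0.4751 + 1.0461i, |z|^2 = 1.3200
Iter 12: z = -1.3756 + -0.3500i, |z|^2 = 2.0148
Iter 13: z = 1.2628 + 1.6068i, |z|^2 = 4.1766
Escaped at iteration 13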